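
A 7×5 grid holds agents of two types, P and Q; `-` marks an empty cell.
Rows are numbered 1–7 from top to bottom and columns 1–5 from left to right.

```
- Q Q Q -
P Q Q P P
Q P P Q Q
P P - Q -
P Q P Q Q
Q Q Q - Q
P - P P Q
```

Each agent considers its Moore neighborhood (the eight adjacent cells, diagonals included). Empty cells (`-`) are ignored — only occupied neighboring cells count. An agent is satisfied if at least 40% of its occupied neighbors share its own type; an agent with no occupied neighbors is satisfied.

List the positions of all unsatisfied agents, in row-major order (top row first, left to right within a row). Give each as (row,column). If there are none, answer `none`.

(2,1), (2,4), (2,5), (3,1), (5,3), (7,1), (7,3), (7,4)

Row 1: (1,2)Q 3/4 satisfied · (1,3)Q 4/5 satisfied · (1,4)Q 2/4 satisfied
Row 2: (2,1)P 1/4 not · (2,2)Q 4/7 satisfied · (2,3)Q 5/8 satisfied · (2,4)P 2/7 not · (2,5)P 1/4 not
Row 3: (3,1)Q 1/5 not · (3,2)P 4/7 satisfied · (3,3)P 3/7 satisfied · (3,4)Q 3/6 satisfied · (3,5)Q 2/4 satisfied
Row 4: (4,1)P 3/5 satisfied · (4,2)P 5/7 satisfied · (4,4)Q 4/6 satisfied
Row 5: (5,1)P 2/5 satisfied · (5,2)Q 3/7 satisfied · (5,3)P 1/6 not · (5,4)Q 4/5 satisfied · (5,5)Q 3/3 satisfied
Row 6: (6,1)Q 2/4 satisfied · (6,2)Q 3/7 satisfied · (6,3)Q 3/6 satisfied · (6,5)Q 3/4 satisfied
Row 7: (7,1)P 0/2 not · (7,3)P 1/3 not · (7,4)P 1/4 not · (7,5)Q 1/2 satisfied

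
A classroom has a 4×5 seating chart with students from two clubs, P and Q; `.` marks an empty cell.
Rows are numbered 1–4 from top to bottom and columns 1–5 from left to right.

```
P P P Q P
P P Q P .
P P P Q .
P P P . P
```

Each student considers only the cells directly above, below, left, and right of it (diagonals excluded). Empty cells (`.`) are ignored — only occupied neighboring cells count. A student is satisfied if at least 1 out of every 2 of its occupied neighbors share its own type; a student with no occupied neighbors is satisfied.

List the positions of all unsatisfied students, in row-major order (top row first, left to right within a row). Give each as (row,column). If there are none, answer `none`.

(1,3), (1,4), (1,5), (2,3), (2,4), (3,4)

Row 1: (1,1)P 2/2 ok · (1,2)P 3/3 ok · (1,3)P 1/3 unhappy · (1,4)Q 0/3 unhappy · (1,5)P 0/1 unhappy
Row 2: (2,1)P 3/3 ok · (2,2)P 3/4 ok · (2,3)Q 0/4 unhappy · (2,4)P 0/3 unhappy
Row 3: (3,1)P 3/3 ok · (3,2)P 4/4 ok · (3,3)P 2/4 ok · (3,4)Q 0/2 unhappy
Row 4: (4,1)P 2/2 ok · (4,2)P 3/3 ok · (4,3)P 2/2 ok · (4,5)P 0/0 ok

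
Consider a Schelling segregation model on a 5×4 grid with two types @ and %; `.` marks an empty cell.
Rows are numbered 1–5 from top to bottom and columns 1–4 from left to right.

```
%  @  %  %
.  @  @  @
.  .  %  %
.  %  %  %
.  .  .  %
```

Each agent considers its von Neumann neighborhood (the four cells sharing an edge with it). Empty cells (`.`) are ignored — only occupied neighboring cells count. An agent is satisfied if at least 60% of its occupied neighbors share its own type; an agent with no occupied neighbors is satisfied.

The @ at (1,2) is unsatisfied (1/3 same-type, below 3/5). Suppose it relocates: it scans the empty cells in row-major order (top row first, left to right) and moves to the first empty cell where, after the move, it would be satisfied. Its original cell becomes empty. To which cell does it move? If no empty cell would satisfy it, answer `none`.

Vacating (1,2). Empty cells in order:
  (2,1): 1/2 same-type → still unsatisfied.
  (3,1): 0/0 same-type → satisfied — stop here.

(3,1)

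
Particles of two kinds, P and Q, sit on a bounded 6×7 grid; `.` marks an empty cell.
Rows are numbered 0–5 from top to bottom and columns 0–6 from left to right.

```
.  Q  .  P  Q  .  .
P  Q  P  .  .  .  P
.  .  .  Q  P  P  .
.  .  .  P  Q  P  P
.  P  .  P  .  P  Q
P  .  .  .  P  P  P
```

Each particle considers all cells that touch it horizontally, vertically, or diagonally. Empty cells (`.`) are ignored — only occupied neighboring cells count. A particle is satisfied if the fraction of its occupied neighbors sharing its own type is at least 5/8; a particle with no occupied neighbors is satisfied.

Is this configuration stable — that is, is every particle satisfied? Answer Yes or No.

(0,1)Q 1/3 unhappy
(0,3)P 1/2 unhappy
(0,4)Q 0/1 unhappy
(1,0)P 0/2 unhappy
(1,1)Q 1/3 unhappy
(1,2)P 1/4 unhappy
(1,6)P 1/1 ok
(2,3)Q 1/4 unhappy
(2,4)P 3/5 unhappy
(2,5)P 4/5 ok
(3,3)P 2/4 unhappy
(3,4)Q 1/7 unhappy
(3,5)P 4/6 ok
(3,6)P 3/4 ok
(4,1)P 1/1 ok
(4,3)P 2/3 ok
(4,5)P 5/7 ok
(4,6)Q 0/5 unhappy
(5,0)P 1/1 ok
(5,4)P 3/3 ok
(5,5)P 3/4 ok
(5,6)P 2/3 ok
For instance (0,1) has only 1/3 same-type neighbors, below 5/8.

No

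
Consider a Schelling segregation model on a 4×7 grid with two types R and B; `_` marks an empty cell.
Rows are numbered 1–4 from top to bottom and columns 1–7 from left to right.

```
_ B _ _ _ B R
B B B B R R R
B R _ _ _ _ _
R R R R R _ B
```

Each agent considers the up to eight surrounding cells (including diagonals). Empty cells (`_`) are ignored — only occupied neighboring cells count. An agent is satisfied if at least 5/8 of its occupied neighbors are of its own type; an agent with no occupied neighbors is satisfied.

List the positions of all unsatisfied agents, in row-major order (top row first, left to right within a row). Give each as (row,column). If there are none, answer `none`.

Row 1: (1,2)B 3/3 ✓ · (1,6)B 0/4 ✗ · (1,7)R 2/3 ✓
Row 2: (2,1)B 3/4 ✓ · (2,2)B 4/5 ✓ · (2,3)B 3/4 ✓ · (2,4)B 1/2 ✗ · (2,5)R 1/3 ✗ · (2,6)R 3/4 ✓ · (2,7)R 2/3 ✓
Row 3: (3,1)B 2/5 ✗ · (3,2)R 3/7 ✗
Row 4: (4,1)R 2/3 ✓ · (4,2)R 3/4 ✓ · (4,3)R 3/3 ✓ · (4,4)R 2/2 ✓ · (4,5)R 1/1 ✓ · (4,7)B 0/0 ✓

(1,6), (2,4), (2,5), (3,1), (3,2)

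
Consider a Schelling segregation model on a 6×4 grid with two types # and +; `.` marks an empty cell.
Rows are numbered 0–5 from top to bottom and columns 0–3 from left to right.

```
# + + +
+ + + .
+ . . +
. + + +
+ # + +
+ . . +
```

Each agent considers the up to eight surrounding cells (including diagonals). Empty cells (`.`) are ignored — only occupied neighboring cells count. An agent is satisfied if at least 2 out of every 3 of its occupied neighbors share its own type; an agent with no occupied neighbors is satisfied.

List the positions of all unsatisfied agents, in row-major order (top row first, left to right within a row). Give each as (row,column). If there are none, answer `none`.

(0,0), (4,1), (5,0)

Row 0: (0,0)# 0/3 unhappy · (0,1)+ 4/5 ok · (0,2)+ 4/4 ok · (0,3)+ 2/2 ok
Row 1: (1,0)+ 3/4 ok · (1,1)+ 5/6 ok · (1,2)+ 5/5 ok
Row 2: (2,0)+ 3/3 ok · (2,3)+ 3/3 ok
Row 3: (3,1)+ 4/5 ok · (3,2)+ 5/6 ok · (3,3)+ 4/4 ok
Row 4: (4,0)+ 2/3 ok · (4,1)# 0/5 unhappy · (4,2)+ 5/6 ok · (4,3)+ 4/4 ok
Row 5: (5,0)+ 1/2 unhappy · (5,3)+ 2/2 ok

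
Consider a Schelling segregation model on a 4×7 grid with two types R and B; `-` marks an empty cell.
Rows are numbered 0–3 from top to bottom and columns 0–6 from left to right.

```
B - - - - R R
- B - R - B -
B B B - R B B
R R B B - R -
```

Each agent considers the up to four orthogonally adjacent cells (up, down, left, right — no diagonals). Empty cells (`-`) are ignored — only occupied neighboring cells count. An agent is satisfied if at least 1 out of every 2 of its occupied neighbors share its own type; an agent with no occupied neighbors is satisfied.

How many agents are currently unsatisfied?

Row 0: (0,0)B 0/0 ok · (0,5)R 1/2 ok · (0,6)R 1/1 ok
Row 1: (1,1)B 1/1 ok · (1,3)R 0/0 ok · (1,5)B 1/2 ok
Row 2: (2,0)B 1/2 ok · (2,1)B 3/4 ok · (2,2)B 2/2 ok · (2,4)R 0/1 unhappy · (2,5)B 2/4 ok · (2,6)B 1/1 ok
Row 3: (3,0)R 1/2 ok · (3,1)R 1/3 unhappy · (3,2)B 2/3 ok · (3,3)B 1/1 ok · (3,5)R 0/1 unhappy
Unsatisfied: (2,4), (3,1), (3,5) — 3 in total.

3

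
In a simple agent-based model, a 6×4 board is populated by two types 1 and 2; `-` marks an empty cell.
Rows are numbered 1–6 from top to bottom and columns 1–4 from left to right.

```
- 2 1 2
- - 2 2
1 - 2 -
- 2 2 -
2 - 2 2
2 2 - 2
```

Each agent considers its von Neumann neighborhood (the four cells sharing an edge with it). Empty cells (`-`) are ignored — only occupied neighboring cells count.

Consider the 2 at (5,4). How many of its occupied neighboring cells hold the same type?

2

Occupied neighbors of (5,4): (6,4)=2, (5,3)=2.
Same type (2): 2 of 2.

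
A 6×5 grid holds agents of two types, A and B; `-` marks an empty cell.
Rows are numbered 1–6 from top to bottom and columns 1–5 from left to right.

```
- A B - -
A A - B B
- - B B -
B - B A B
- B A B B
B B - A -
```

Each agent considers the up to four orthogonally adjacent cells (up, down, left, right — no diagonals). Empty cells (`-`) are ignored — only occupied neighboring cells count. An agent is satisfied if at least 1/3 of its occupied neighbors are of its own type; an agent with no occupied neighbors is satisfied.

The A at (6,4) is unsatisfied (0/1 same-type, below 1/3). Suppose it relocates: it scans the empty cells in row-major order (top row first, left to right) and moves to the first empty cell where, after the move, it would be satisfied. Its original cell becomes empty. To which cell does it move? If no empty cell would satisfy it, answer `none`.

Vacating (6,4). Empty cells in order:
  (1,1): 2/2 same-type → satisfied — stop here.

(1,1)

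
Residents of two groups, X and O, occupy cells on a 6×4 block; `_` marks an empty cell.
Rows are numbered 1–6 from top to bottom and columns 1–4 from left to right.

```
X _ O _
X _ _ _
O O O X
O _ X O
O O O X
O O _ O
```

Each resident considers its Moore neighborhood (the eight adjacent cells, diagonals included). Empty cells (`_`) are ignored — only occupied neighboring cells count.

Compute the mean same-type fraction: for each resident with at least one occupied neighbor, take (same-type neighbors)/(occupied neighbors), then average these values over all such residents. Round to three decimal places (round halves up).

0.648

Row 1: (1,1)X 1/1 · (1,3)O — no occupied neighbors
Row 2: (2,1)X 1/3
Row 3: (3,1)O 2/3 · (3,2)O 3/5 · (3,3)O 2/4 · (3,4)X 1/3
Row 4: (4,1)O 4/4 · (4,3)X 2/7 · (4,4)O 2/5
Row 5: (5,1)O 4/4 · (5,2)O 5/6 · (5,3)O 4/6 · (5,4)X 1/4
Row 6: (6,1)O 3/3 · (6,2)O 4/4 · (6,4)O 1/2
Sum over 16 residents: 1/1 + 1/3 + 2/3 + 3/5 + 2/4 + 1/3 + 4/4 + 2/7 + 2/5 + 4/4 + 5/6 + 4/6 + 1/4 + 3/3 + 4/4 + 1/2 = 871/84; mean = 871/84 ÷ 16 = 871/1344 = 0.648065… → 0.648.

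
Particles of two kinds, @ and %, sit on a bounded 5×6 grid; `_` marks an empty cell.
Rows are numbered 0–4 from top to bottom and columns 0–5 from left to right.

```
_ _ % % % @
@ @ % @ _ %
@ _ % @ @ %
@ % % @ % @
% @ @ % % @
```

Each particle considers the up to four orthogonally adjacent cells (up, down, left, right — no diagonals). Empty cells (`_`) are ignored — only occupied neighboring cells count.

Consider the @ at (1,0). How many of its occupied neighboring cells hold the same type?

Occupied neighbors of (1,0): (2,0)=@, (1,1)=@.
Same type (@): 2 of 2.

2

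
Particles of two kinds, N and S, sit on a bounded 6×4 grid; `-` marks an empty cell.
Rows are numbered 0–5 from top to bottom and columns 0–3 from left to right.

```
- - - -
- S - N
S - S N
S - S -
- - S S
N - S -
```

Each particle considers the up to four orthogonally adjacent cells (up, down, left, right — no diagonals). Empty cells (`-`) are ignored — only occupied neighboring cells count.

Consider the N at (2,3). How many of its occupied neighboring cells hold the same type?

1

Occupied neighbors of (2,3): (1,3)=N, (2,2)=S.
Same type (N): 1 of 2.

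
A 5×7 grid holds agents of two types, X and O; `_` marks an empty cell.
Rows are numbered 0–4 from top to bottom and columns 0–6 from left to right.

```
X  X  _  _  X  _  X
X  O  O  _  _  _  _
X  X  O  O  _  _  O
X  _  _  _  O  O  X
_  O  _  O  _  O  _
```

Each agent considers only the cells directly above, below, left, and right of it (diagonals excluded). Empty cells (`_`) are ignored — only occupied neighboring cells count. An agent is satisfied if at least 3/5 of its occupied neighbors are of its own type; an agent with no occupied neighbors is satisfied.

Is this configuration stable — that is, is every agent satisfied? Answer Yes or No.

No

(0,0)X 2/2 satisfied
(0,1)X 1/2 not
(0,4)X 0/0 satisfied
(0,6)X 0/0 satisfied
(1,0)X 2/3 satisfied
(1,1)O 1/4 not
(1,2)O 2/2 satisfied
(2,0)X 3/3 satisfied
(2,1)X 1/3 not
(2,2)O 2/3 satisfied
(2,3)O 1/1 satisfied
(2,6)O 0/1 not
(3,0)X 1/1 satisfied
(3,4)O 1/1 satisfied
(3,5)O 2/3 satisfied
(3,6)X 0/2 not
(4,1)O 0/0 satisfied
(4,3)O 0/0 satisfied
(4,5)O 1/1 satisfied
For instance (0,1) has only 1/2 same-type neighbors, below 3/5.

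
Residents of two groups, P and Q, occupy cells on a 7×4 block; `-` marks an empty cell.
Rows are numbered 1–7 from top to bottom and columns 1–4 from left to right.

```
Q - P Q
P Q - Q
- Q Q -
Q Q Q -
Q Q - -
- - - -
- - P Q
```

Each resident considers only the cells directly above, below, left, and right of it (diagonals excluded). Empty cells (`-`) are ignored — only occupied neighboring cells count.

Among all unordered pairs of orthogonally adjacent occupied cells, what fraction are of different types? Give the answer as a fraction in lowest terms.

2/7

Scan each occupied cell's neighbors to the right and below so each pair is counted once.
From row 1: 2 unlike of 3 pairs (running 2/3).
From row 2: 1 unlike of 2 pairs (running 3/5).
From row 3: 0 unlike of 3 pairs (running 3/8).
From row 4: 0 unlike of 4 pairs (running 3/12).
From row 5: 0 unlike of 1 pairs (running 3/13).
From row 7: 1 unlike of 1 pairs (running 4/14).
Total adjacent occupied pairs: 14; unlike-type pairs: 4.
4/14 reduces to 2/7.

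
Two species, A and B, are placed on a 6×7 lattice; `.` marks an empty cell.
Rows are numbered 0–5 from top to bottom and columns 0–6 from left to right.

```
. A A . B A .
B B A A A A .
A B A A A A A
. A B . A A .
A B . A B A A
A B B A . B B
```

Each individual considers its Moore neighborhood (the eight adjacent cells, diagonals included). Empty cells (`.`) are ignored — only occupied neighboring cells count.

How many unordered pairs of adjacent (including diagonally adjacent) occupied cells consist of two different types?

Scan each occupied cell's neighbors to the right and below (and the two forward diagonals) so each pair is counted once.
Row 0: A(0,1)–A(0,2)= A(0,1)–B(1,1)≠ A(0,1)–A(1,2)= A(0,1)–B(1,0)≠ A(0,2)–A(1,2)= A(0,2)–A(1,3)= A(0,2)–B(1,1)≠ B(0,4)–A(0,5)≠ B(0,4)–A(1,4)≠ B(0,4)–A(1,5)≠ B(0,4)–A(1,3)≠ A(0,5)–A(1,5)= A(0,5)–A(1,4)=  → 7/13 unlike.
Row 1: B(1,0)–B(1,1)= B(1,0)–A(2,0)≠ B(1,0)–B(2,1)= B(1,1)–A(1,2)≠ B(1,1)–B(2,1)= B(1,1)–A(2,2)≠ B(1,1)–A(2,0)≠ A(1,2)–A(1,3)= A(1,2)–A(2,2)= A(1,2)–A(2,3)= A(1,2)–B(2,1)≠ A(1,3)–A(1,4)= A(1,3)–A(2,3)= A(1,3)–A(2,4)= A(1,3)–A(2,2)= A(1,4)–A(1,5)= A(1,4)–A(2,4)= A(1,4)–A(2,5)= A(1,4)–A(2,3)= A(1,5)–A(2,5)= A(1,5)–A(2,6)= A(1,5)–A(2,4)=  → 5/22 unlike.
Row 2: A(2,0)–B(2,1)≠ A(2,0)–A(3,1)= B(2,1)–A(2,2)≠ B(2,1)–A(3,1)≠ B(2,1)–B(3,2)= A(2,2)–A(2,3)= A(2,2)–B(3,2)≠ A(2,2)–A(3,1)= A(2,3)–A(2,4)= A(2,3)–A(3,4)= A(2,3)–B(3,2)≠ A(2,4)–A(2,5)= A(2,4)–A(3,4)= A(2,4)–A(3,5)= A(2,5)–A(2,6)= A(2,5)–A(3,5)= A(2,5)–A(3,4)= A(2,6)–A(3,5)=  → 5/18 unlike.
Row 3: A(3,1)–B(3,2)≠ A(3,1)–B(4,1)≠ A(3,1)–A(4,0)= B(3,2)–A(4,3)≠ B(3,2)–B(4,1)= A(3,4)–A(3,5)= A(3,4)–B(4,4)≠ A(3,4)–A(4,5)= A(3,4)–A(4,3)= A(3,5)–A(4,5)= A(3,5)–A(4,6)= A(3,5)–B(4,4)≠  → 5/12 unlike.
Row 4: A(4,0)–B(4,1)≠ A(4,0)–A(5,0)= A(4,0)–B(5,1)≠ B(4,1)–B(5,1)= B(4,1)–B(5,2)= B(4,1)–A(5,0)≠ A(4,3)–B(4,4)≠ A(4,3)–A(5,3)= A(4,3)–B(5,2)≠ B(4,4)–A(4,5)≠ B(4,4)–B(5,5)= B(4,4)–A(5,3)≠ A(4,5)–A(4,6)= A(4,5)–B(5,5)≠ A(4,5)–B(5,6)≠ A(4,6)–B(5,6)≠ A(4,6)–B(5,5)≠  → 11/17 unlike.
Row 5: A(5,0)–B(5,1)≠ B(5,1)–B(5,2)= B(5,2)–A(5,3)≠ B(5,5)–B(5,6)=  → 2/4 unlike.
Total adjacent occupied pairs: 86; unlike-type pairs: 35.

35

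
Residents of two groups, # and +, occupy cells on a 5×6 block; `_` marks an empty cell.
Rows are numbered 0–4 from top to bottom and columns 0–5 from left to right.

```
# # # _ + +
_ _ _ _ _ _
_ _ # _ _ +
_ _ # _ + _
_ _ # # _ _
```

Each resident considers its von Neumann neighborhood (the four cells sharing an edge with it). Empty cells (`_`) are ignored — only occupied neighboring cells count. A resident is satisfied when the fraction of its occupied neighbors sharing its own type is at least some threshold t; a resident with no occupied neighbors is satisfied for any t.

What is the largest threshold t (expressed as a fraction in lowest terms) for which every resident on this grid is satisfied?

(0,0)# 1/1
(0,1)# 2/2
(0,2)# 1/1
(0,4)+ 1/1
(0,5)+ 1/1
(2,2)# 1/1
(2,5)+ — no occupied neighbors
(3,2)# 2/2
(3,4)+ — no occupied neighbors
(4,2)# 2/2
(4,3)# 1/1
The smallest same-type fraction is 1/1 at (0,0), which reduces to 1/1. Any threshold above that leaves this resident unsatisfied.

1/1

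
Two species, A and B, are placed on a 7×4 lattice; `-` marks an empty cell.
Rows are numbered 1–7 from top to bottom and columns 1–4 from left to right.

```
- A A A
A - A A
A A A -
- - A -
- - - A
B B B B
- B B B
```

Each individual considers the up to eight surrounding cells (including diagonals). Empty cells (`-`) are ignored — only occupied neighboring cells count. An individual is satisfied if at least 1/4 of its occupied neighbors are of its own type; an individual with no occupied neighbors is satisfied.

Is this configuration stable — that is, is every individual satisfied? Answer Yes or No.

Row 1: (1,2)A 3/3 satisfied · (1,3)A 4/4 satisfied · (1,4)A 3/3 satisfied
Row 2: (2,1)A 3/3 satisfied · (2,3)A 6/6 satisfied · (2,4)A 4/4 satisfied
Row 3: (3,1)A 2/2 satisfied · (3,2)A 5/5 satisfied · (3,3)A 4/4 satisfied
Row 4: (4,3)A 3/3 satisfied
Row 5: (5,4)A 1/3 satisfied
Row 6: (6,1)B 2/2 satisfied · (6,2)B 4/4 satisfied · (6,3)B 5/6 satisfied · (6,4)B 3/4 satisfied
Row 7: (7,2)B 4/4 satisfied · (7,3)B 5/5 satisfied · (7,4)B 3/3 satisfied
All meet the threshold, so the configuration is stable.

Yes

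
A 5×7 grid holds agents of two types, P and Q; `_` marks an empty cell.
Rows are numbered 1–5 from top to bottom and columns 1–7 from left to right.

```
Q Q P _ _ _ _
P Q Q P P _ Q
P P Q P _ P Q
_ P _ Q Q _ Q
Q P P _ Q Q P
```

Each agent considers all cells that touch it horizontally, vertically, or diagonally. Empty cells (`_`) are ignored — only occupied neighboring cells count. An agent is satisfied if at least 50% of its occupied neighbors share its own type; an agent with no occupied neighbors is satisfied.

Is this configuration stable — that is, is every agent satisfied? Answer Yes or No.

No

Row 1: (1,1)Q 2/3 ok · (1,2)Q 3/5 ok · (1,3)P 1/4 unhappy
Row 2: (2,1)P 2/5 unhappy · (2,2)Q 4/8 ok · (2,3)Q 3/7 unhappy · (2,4)P 3/5 ok · (2,5)P 3/3 ok · (2,7)Q 1/2 ok
Row 3: (3,1)P 3/4 ok · (3,2)P 3/6 ok · (3,3)Q 3/7 unhappy · (3,4)P 2/6 unhappy · (3,6)P 1/5 unhappy · (3,7)Q 2/3 ok
Row 4: (4,2)P 4/6 ok · (4,4)Q 3/5 ok · (4,5)Q 3/5 ok · (4,7)Q 2/4 ok
Row 5: (5,1)Q 0/2 unhappy · (5,2)P 2/3 ok · (5,3)P 2/3 ok · (5,5)Q 3/3 ok · (5,6)Q 3/4 ok · (5,7)P 0/2 unhappy
For instance (1,3) has only 1/4 same-type neighbors, below 1/2.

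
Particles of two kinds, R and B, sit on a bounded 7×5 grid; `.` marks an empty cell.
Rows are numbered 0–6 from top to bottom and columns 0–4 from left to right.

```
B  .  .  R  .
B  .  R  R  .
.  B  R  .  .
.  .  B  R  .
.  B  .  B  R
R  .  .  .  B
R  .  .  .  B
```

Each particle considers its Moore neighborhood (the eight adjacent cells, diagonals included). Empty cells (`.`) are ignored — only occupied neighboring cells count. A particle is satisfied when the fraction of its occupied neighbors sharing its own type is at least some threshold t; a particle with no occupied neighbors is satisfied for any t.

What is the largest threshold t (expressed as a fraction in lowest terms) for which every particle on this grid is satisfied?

Row 0: (0,0)B 1/1 · (0,3)R 2/2
Row 1: (1,0)B 2/2 · (1,2)R 3/4 · (1,3)R 3/3
Row 2: (2,1)B 2/4 · (2,2)R 3/5
Row 3: (3,2)B 3/5 · (3,3)R 2/4
Row 4: (4,1)B 1/2 · (4,3)B 2/4 · (4,4)R 1/3
Row 5: (5,0)R 1/2 · (5,4)B 2/3
Row 6: (6,0)R 1/1 · (6,4)B 1/1
The smallest same-type fraction is 1/3 at (4,4), which reduces to 1/3. Any threshold above that leaves this particle unsatisfied.

1/3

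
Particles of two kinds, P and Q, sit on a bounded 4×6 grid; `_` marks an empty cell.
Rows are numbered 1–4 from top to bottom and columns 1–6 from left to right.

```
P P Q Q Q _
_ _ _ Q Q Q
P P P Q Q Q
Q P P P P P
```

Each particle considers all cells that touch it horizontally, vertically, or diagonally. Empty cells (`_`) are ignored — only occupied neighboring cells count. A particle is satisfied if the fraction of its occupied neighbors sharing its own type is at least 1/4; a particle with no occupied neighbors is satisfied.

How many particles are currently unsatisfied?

1

Row 1: (1,1)P 1/1 ✓ · (1,2)P 1/2 ✓ · (1,3)Q 2/3 ✓ · (1,4)Q 4/4 ✓ · (1,5)Q 4/4 ✓
Row 2: (2,4)Q 6/7 ✓ · (2,5)Q 7/7 ✓ · (2,6)Q 4/4 ✓
Row 3: (3,1)P 2/3 ✓ · (3,2)P 4/5 ✓ · (3,3)P 4/6 ✓ · (3,4)Q 3/7 ✓ · (3,5)Q 5/8 ✓ · (3,6)Q 3/5 ✓
Row 4: (4,1)Q 0/3 ✗ · (4,2)P 4/5 ✓ · (4,3)P 4/5 ✓ · (4,4)P 3/5 ✓ · (4,5)P 2/5 ✓ · (4,6)P 1/3 ✓
Unsatisfied: (4,1) — 1 in total.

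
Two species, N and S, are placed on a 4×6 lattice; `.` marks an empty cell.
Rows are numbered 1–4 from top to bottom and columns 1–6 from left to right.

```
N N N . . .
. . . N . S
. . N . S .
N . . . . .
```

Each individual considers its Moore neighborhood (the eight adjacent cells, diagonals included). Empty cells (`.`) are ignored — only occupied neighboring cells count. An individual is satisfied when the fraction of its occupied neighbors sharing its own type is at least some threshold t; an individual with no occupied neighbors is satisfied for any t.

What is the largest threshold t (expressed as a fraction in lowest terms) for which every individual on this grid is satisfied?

(1,1)N 1/1
(1,2)N 2/2
(1,3)N 2/2
(2,4)N 2/3
(2,6)S 1/1
(3,3)N 1/1
(3,5)S 1/2
(4,1)N — no occupied neighbors
The smallest same-type fraction is 1/2 at (3,5), which reduces to 1/2. Any threshold above that leaves this individual unsatisfied.

1/2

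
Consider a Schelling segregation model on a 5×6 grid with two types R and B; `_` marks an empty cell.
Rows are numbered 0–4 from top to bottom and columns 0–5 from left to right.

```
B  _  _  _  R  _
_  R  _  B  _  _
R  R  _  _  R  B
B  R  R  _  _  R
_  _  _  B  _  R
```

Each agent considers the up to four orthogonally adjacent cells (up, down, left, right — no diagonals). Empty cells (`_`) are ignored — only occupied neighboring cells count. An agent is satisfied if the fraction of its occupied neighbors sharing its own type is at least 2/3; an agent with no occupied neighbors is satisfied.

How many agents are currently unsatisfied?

Row 0: (0,0)B 0/0 ok · (0,4)R 0/0 ok
Row 1: (1,1)R 1/1 ok · (1,3)B 0/0 ok
Row 2: (2,0)R 1/2 unhappy · (2,1)R 3/3 ok · (2,4)R 0/1 unhappy · (2,5)B 0/2 unhappy
Row 3: (3,0)B 0/2 unhappy · (3,1)R 2/3 ok · (3,2)R 1/1 ok · (3,5)R 1/2 unhappy
Row 4: (4,3)B 0/0 ok · (4,5)R 1/1 ok
Unsatisfied: (2,0), (2,4), (2,5), (3,0), (3,5) — 5 in total.

5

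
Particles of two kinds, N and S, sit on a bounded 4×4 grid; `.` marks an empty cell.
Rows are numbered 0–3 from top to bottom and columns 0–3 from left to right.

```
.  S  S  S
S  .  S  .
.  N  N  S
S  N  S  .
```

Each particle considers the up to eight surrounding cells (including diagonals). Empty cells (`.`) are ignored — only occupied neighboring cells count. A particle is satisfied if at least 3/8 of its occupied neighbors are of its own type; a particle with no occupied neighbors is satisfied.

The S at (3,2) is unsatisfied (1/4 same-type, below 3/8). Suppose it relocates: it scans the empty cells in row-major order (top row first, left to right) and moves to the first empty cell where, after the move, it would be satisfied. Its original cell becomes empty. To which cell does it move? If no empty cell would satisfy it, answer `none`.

Vacating (3,2). Empty cells in order:
  (0,0): 2/2 same-type → satisfied — stop here.

(0,0)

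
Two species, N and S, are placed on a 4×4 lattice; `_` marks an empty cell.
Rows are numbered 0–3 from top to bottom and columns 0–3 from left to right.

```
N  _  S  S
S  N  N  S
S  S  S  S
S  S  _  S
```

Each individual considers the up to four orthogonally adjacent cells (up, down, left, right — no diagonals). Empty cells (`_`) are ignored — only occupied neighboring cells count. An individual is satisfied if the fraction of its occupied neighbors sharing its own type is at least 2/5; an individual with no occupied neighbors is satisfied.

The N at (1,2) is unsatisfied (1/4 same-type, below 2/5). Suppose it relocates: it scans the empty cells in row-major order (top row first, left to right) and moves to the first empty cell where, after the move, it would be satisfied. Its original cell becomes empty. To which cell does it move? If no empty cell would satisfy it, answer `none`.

Vacating (1,2). Empty cells in order:
  (0,1): 2/3 same-type → satisfied — stop here.

(0,1)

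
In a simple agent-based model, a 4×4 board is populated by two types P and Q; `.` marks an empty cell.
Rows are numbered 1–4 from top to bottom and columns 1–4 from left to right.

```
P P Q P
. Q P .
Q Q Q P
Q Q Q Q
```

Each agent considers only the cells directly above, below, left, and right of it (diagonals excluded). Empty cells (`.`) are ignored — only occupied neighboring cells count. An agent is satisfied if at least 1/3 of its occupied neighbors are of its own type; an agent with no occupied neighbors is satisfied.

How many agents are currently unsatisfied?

Row 1: (1,1)P 1/1 ok · (1,2)P 1/3 ok · (1,3)Q 0/3 unhappy · (1,4)P 0/1 unhappy
Row 2: (2,2)Q 1/3 ok · (2,3)P 0/3 unhappy
Row 3: (3,1)Q 2/2 ok · (3,2)Q 4/4 ok · (3,3)Q 2/4 ok · (3,4)P 0/2 unhappy
Row 4: (4,1)Q 2/2 ok · (4,2)Q 3/3 ok · (4,3)Q 3/3 ok · (4,4)Q 1/2 ok
Unsatisfied: (1,3), (1,4), (2,3), (3,4) — 4 in total.

4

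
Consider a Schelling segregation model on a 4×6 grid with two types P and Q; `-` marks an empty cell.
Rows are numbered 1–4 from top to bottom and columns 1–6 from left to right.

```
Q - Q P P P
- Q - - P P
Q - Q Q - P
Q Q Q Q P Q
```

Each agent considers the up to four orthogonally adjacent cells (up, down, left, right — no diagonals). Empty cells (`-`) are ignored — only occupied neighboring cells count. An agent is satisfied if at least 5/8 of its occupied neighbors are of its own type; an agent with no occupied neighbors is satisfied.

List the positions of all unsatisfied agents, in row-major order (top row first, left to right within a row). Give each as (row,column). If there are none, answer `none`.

Row 1: (1,1)Q 0/0 ✓ · (1,3)Q 0/1 ✗ · (1,4)P 1/2 ✗ · (1,5)P 3/3 ✓ · (1,6)P 2/2 ✓
Row 2: (2,2)Q 0/0 ✓ · (2,5)P 2/2 ✓ · (2,6)P 3/3 ✓
Row 3: (3,1)Q 1/1 ✓ · (3,3)Q 2/2 ✓ · (3,4)Q 2/2 ✓ · (3,6)P 1/2 ✗
Row 4: (4,1)Q 2/2 ✓ · (4,2)Q 2/2 ✓ · (4,3)Q 3/3 ✓ · (4,4)Q 2/3 ✓ · (4,5)P 0/2 ✗ · (4,6)Q 0/2 ✗

(1,3), (1,4), (3,6), (4,5), (4,6)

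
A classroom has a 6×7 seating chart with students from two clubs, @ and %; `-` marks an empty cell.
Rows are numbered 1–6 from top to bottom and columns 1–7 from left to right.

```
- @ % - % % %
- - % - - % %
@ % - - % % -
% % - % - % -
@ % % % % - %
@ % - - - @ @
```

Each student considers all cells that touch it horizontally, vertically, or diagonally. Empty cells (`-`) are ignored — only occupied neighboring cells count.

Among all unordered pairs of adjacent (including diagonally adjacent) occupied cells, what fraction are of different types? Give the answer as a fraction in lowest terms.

2/7

Scan each occupied cell's neighbors to the right and below (and the two forward diagonals) so each pair is counted once.
Row 1: @(1,2)–%(1,3)≠ @(1,2)–%(2,3)≠ %(1,3)–%(2,3)= %(1,5)–%(1,6)= %(1,5)–%(2,6)= %(1,6)–%(1,7)= %(1,6)–%(2,6)= %(1,6)–%(2,7)= %(1,7)–%(2,7)= %(1,7)–%(2,6)=  → 2/10 unlike.
Row 2: %(2,3)–%(3,2)= %(2,6)–%(2,7)= %(2,6)–%(3,6)= %(2,6)–%(3,5)= %(2,7)–%(3,6)=  → 0/5 unlike.
Row 3: @(3,1)–%(3,2)≠ @(3,1)–%(4,1)≠ @(3,1)–%(4,2)≠ %(3,2)–%(4,2)= %(3,2)–%(4,1)= %(3,5)–%(3,6)= %(3,5)–%(4,6)= %(3,5)–%(4,4)= %(3,6)–%(4,6)=  → 3/9 unlike.
Row 4: %(4,1)–%(4,2)= %(4,1)–@(5,1)≠ %(4,1)–%(5,2)= %(4,2)–%(5,2)= %(4,2)–%(5,3)= %(4,2)–@(5,1)≠ %(4,4)–%(5,4)= %(4,4)–%(5,5)= %(4,4)–%(5,3)= %(4,6)–%(5,7)= %(4,6)–%(5,5)=  → 2/11 unlike.
Row 5: @(5,1)–%(5,2)≠ @(5,1)–@(6,1)= @(5,1)–%(6,2)≠ %(5,2)–%(5,3)= %(5,2)–%(6,2)= %(5,2)–@(6,1)≠ %(5,3)–%(5,4)= %(5,3)–%(6,2)= %(5,4)–%(5,5)= %(5,5)–@(6,6)≠ %(5,7)–@(6,7)≠ %(5,7)–@(6,6)≠  → 6/12 unlike.
Row 6: @(6,1)–%(6,2)≠ @(6,6)–@(6,7)=  → 1/2 unlike.
Total adjacent occupied pairs: 49; unlike-type pairs: 14.
14/49 reduces to 2/7.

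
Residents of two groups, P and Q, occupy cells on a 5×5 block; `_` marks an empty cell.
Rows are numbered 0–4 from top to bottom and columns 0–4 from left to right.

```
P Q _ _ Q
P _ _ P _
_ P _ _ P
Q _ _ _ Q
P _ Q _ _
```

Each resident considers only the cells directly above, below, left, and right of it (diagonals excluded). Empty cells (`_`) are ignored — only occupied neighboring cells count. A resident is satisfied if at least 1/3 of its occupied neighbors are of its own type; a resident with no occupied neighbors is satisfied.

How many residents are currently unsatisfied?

5

(0,0)P 1/2 ok
(0,1)Q 0/1 unhappy
(0,4)Q 0/0 ok
(1,0)P 1/1 ok
(1,3)P 0/0 ok
(2,1)P 0/0 ok
(2,4)P 0/1 unhappy
(3,0)Q 0/1 unhappy
(3,4)Q 0/1 unhappy
(4,0)P 0/1 unhappy
(4,2)Q 0/0 ok
Unsatisfied: (0,1), (2,4), (3,0), (3,4), (4,0) — 5 in total.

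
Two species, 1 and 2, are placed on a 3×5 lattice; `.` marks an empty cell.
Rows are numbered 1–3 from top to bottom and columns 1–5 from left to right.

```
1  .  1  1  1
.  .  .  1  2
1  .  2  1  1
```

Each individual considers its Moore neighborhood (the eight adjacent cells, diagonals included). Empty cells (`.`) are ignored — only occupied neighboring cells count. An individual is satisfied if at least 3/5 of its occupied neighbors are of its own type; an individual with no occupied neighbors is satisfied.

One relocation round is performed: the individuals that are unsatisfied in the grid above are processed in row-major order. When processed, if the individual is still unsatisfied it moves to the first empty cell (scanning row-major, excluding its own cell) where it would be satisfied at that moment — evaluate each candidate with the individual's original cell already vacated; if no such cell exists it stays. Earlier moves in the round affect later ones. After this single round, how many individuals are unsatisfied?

3

Initially unsatisfied (in order): (2,5), (3,3), (3,4).
  (2,5): no empty cell satisfies it; stays.
  (3,3): no empty cell satisfies it; stays.
  (3,4) → (1,2).
Resulting grid:
1 1 1 1 1
. . . 1 2
1 . 2 . 1
Unsatisfied now: (2,5), (3,3), (3,5).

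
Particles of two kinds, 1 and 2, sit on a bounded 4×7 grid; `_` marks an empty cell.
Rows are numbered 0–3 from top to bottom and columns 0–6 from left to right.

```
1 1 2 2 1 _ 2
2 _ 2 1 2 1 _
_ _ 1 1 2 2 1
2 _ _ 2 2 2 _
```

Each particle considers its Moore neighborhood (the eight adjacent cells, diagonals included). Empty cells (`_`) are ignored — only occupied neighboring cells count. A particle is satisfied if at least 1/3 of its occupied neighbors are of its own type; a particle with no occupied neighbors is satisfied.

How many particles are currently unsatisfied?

4

(0,0)1 1/2 ok
(0,1)1 1/4 unhappy
(0,2)2 2/4 ok
(0,3)2 3/5 ok
(0,4)1 2/4 ok
(0,6)2 0/1 unhappy
(1,0)2 0/2 unhappy
(1,2)2 2/6 ok
(1,3)1 3/8 ok
(1,4)2 3/7 ok
(1,5)1 2/6 ok
(2,2)1 2/4 ok
(2,3)1 2/7 unhappy
(2,4)2 5/8 ok
(2,5)2 4/6 ok
(2,6)1 1/3 ok
(3,0)2 0/0 ok
(3,3)2 2/4 ok
(3,4)2 4/5 ok
(3,5)2 3/4 ok
Unsatisfied: (0,1), (0,6), (1,0), (2,3) — 4 in total.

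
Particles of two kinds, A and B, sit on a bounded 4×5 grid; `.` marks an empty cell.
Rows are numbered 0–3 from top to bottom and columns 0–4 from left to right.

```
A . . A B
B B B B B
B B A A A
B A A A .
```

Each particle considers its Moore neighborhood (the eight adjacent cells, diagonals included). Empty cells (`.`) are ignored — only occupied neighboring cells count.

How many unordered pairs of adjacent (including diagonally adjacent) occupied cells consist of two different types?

Scan each occupied cell's neighbors to the right and below (and the two forward diagonals) so each pair is counted once.
Row 0: A(0,0)–B(1,0)≠ A(0,0)–B(1,1)≠ A(0,3)–B(0,4)≠ A(0,3)–B(1,3)≠ A(0,3)–B(1,4)≠ A(0,3)–B(1,2)≠ B(0,4)–B(1,4)= B(0,4)–B(1,3)=  → 6/8 unlike.
Row 1: B(1,0)–B(1,1)= B(1,0)–B(2,0)= B(1,0)–B(2,1)= B(1,1)–B(1,2)= B(1,1)–B(2,1)= B(1,1)–A(2,2)≠ B(1,1)–B(2,0)= B(1,2)–B(1,3)= B(1,2)–A(2,2)≠ B(1,2)–A(2,3)≠ B(1,2)–B(2,1)= B(1,3)–B(1,4)= B(1,3)–A(2,3)≠ B(1,3)–A(2,4)≠ B(1,3)–A(2,2)≠ B(1,4)–A(2,4)≠ B(1,4)–A(2,3)≠  → 8/17 unlike.
Row 2: B(2,0)–B(2,1)= B(2,0)–B(3,0)= B(2,0)–A(3,1)≠ B(2,1)–A(2,2)≠ B(2,1)–A(3,1)≠ B(2,1)–A(3,2)≠ B(2,1)–B(3,0)= A(2,2)–A(2,3)= A(2,2)–A(3,2)= A(2,2)–A(3,3)= A(2,2)–A(3,1)= A(2,3)–A(2,4)= A(2,3)–A(3,3)= A(2,3)–A(3,2)= A(2,4)–A(3,3)=  → 4/15 unlike.
Row 3: B(3,0)–A(3,1)≠ A(3,1)–A(3,2)= A(3,2)–A(3,3)=  → 1/3 unlike.
Total adjacent occupied pairs: 43; unlike-type pairs: 19.

19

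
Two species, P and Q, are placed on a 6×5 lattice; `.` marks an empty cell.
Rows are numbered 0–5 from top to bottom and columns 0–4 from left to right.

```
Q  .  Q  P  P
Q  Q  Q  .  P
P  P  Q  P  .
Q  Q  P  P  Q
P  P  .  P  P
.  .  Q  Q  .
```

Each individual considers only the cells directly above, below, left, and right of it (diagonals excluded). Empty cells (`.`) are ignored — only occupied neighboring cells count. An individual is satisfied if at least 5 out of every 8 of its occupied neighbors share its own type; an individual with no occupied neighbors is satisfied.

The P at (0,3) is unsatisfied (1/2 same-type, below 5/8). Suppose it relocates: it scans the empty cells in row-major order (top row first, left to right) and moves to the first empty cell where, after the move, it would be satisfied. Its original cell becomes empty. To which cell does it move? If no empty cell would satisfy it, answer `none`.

(1,3)

Vacating (0,3). Empty cells in order:
  (0,1): 0/3 same-type → still unsatisfied.
  (1,3): 2/3 same-type → satisfied — stop here.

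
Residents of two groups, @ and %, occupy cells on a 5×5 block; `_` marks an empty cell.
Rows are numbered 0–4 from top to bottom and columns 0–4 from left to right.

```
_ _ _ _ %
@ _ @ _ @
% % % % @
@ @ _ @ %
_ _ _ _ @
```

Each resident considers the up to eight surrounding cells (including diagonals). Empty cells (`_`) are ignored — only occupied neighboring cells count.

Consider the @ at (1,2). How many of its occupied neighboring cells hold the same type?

Occupied neighbors of (1,2): (2,1)=%, (2,2)=%, (2,3)=%.
Same type (@): 0 of 3.

0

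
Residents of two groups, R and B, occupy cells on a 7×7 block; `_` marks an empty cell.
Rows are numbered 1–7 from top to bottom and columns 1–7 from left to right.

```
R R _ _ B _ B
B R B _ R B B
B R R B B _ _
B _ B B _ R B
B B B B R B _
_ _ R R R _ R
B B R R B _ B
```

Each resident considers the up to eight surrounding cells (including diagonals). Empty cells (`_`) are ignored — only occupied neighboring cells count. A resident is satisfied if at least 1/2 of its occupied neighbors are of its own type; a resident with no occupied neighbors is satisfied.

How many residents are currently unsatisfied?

(1,1)R 2/3 ok
(1,2)R 2/4 ok
(1,5)B 1/2 ok
(1,7)B 2/2 ok
(2,1)B 1/5 unhappy
(2,2)R 4/7 ok
(2,3)B 1/5 unhappy
(2,5)R 0/4 unhappy
(2,6)B 4/5 ok
(2,7)B 2/2 ok
(3,1)B 2/4 ok
(3,2)R 2/7 unhappy
(3,3)R 2/6 unhappy
(3,4)B 4/6 ok
(3,5)B 3/5 ok
(4,1)B 3/4 ok
(4,3)B 5/7 ok
(4,4)B 5/7 ok
(4,6)R 1/4 unhappy
(4,7)B 1/2 ok
(5,1)B 2/2 ok
(5,2)B 4/5 ok
(5,3)B 4/6 ok
(5,4)B 3/7 unhappy
(5,5)R 3/6 ok
(5,6)B 1/5 unhappy
(6,3)R 3/7 unhappy
(6,4)R 5/8 ok
(6,5)R 3/6 ok
(6,7)R 0/2 unhappy
(7,1)B 1/1 ok
(7,2)B 1/3 unhappy
(7,3)R 3/4 ok
(7,4)R 4/5 ok
(7,5)B 0/3 unhappy
(7,7)B 0/1 unhappy
Unsatisfied: (2,1), (2,3), (2,5), (3,2), (3,3), (4,6), (5,4), (5,6), (6,3), (6,7), (7,2), (7,5), (7,7) — 13 in total.

13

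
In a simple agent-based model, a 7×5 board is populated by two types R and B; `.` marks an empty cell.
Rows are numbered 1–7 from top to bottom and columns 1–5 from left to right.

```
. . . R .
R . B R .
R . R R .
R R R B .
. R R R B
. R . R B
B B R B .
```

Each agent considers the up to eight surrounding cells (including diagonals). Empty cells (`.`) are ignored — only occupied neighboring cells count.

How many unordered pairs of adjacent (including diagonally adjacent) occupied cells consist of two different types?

Scan each occupied cell's neighbors to the right and below (and the two forward diagonals) so each pair is counted once.
From row 1: 1 unlike of 2 pairs (running 1/2).
From row 2: 3 unlike of 6 pairs (running 4/8).
From row 3: 2 unlike of 8 pairs (running 6/16).
From row 4: 3 unlike of 12 pairs (running 9/28).
From row 5: 3 unlike of 10 pairs (running 12/38).
From row 6: 4 unlike of 7 pairs (running 16/45).
From row 7: 2 unlike of 3 pairs (running 18/48).
Total adjacent occupied pairs: 48; unlike-type pairs: 18.

18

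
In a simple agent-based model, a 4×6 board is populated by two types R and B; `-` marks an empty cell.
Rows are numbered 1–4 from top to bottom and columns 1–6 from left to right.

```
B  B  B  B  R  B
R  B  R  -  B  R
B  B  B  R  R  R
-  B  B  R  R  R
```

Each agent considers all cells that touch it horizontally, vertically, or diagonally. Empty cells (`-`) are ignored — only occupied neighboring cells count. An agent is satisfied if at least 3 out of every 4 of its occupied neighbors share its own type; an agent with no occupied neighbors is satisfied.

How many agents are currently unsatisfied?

14

(1,1)B 2/3 unhappy
(1,2)B 3/5 unhappy
(1,3)B 3/4 ok
(1,4)B 2/4 unhappy
(1,5)R 1/4 unhappy
(1,6)B 1/3 unhappy
(2,1)R 0/5 unhappy
(2,2)B 6/8 ok
(2,3)R 1/7 unhappy
(2,5)B 2/7 unhappy
(2,6)R 3/5 unhappy
(3,1)B 3/4 ok
(3,2)B 5/7 unhappy
(3,3)B 4/7 unhappy
(3,4)R 4/7 unhappy
(3,5)R 6/7 ok
(3,6)R 4/5 ok
(4,2)B 4/4 ok
(4,3)B 3/5 unhappy
(4,4)R 3/5 unhappy
(4,5)R 5/5 ok
(4,6)R 3/3 ok
Unsatisfied: (1,1), (1,2), (1,4), (1,5), (1,6), (2,1), (2,3), (2,5), (2,6), (3,2), (3,3), (3,4), (4,3), (4,4) — 14 in total.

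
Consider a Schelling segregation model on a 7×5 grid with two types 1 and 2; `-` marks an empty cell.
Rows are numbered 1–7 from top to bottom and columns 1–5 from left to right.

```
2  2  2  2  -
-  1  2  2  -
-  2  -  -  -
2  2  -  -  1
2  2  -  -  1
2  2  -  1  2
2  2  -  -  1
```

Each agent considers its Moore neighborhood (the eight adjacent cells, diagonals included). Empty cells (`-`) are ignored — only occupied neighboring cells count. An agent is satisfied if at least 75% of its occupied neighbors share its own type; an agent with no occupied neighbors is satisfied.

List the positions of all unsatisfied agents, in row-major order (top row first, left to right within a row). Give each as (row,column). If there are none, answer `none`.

(1,1)2 1/2 not
(1,2)2 3/4 satisfied
(1,3)2 4/5 satisfied
(1,4)2 3/3 satisfied
(2,2)1 0/5 not
(2,3)2 5/6 satisfied
(2,4)2 3/3 satisfied
(3,2)2 3/4 satisfied
(4,1)2 4/4 satisfied
(4,2)2 4/4 satisfied
(4,5)1 1/1 satisfied
(5,1)2 5/5 satisfied
(5,2)2 5/5 satisfied
(5,5)1 2/3 not
(6,1)2 5/5 satisfied
(6,2)2 5/5 satisfied
(6,4)1 2/3 not
(6,5)2 0/3 not
(7,1)2 3/3 satisfied
(7,2)2 3/3 satisfied
(7,5)1 1/2 not

(1,1), (2,2), (5,5), (6,4), (6,5), (7,5)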